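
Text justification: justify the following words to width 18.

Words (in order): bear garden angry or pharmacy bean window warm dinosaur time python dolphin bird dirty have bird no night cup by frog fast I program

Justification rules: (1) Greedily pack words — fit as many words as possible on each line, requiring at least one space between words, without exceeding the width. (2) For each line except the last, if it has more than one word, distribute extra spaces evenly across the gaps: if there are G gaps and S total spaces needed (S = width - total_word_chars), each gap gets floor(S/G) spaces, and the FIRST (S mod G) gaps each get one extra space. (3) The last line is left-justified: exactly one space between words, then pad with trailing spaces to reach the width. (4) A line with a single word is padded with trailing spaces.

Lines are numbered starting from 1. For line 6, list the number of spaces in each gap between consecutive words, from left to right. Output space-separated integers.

Line 1: ['bear', 'garden', 'angry'] (min_width=17, slack=1)
Line 2: ['or', 'pharmacy', 'bean'] (min_width=16, slack=2)
Line 3: ['window', 'warm'] (min_width=11, slack=7)
Line 4: ['dinosaur', 'time'] (min_width=13, slack=5)
Line 5: ['python', 'dolphin'] (min_width=14, slack=4)
Line 6: ['bird', 'dirty', 'have'] (min_width=15, slack=3)
Line 7: ['bird', 'no', 'night', 'cup'] (min_width=17, slack=1)
Line 8: ['by', 'frog', 'fast', 'I'] (min_width=14, slack=4)
Line 9: ['program'] (min_width=7, slack=11)

Answer: 3 2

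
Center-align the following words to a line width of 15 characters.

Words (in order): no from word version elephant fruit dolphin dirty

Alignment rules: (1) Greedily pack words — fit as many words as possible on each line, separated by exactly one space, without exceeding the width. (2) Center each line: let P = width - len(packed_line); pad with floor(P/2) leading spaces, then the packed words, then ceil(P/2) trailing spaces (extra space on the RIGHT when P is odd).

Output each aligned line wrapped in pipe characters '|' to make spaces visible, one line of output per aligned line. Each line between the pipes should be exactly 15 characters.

Answer: | no from word  |
|    version    |
|elephant fruit |
| dolphin dirty |

Derivation:
Line 1: ['no', 'from', 'word'] (min_width=12, slack=3)
Line 2: ['version'] (min_width=7, slack=8)
Line 3: ['elephant', 'fruit'] (min_width=14, slack=1)
Line 4: ['dolphin', 'dirty'] (min_width=13, slack=2)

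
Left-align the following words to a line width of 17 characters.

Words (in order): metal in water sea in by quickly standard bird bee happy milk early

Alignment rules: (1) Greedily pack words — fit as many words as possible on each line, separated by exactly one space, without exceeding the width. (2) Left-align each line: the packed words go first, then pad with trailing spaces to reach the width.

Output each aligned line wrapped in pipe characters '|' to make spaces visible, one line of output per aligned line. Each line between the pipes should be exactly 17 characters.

Answer: |metal in water   |
|sea in by quickly|
|standard bird bee|
|happy milk early |

Derivation:
Line 1: ['metal', 'in', 'water'] (min_width=14, slack=3)
Line 2: ['sea', 'in', 'by', 'quickly'] (min_width=17, slack=0)
Line 3: ['standard', 'bird', 'bee'] (min_width=17, slack=0)
Line 4: ['happy', 'milk', 'early'] (min_width=16, slack=1)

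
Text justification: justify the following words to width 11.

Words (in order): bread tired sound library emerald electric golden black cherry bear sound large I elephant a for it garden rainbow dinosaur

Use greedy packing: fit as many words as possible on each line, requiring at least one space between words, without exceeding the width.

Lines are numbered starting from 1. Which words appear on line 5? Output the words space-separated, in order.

Answer: electric

Derivation:
Line 1: ['bread', 'tired'] (min_width=11, slack=0)
Line 2: ['sound'] (min_width=5, slack=6)
Line 3: ['library'] (min_width=7, slack=4)
Line 4: ['emerald'] (min_width=7, slack=4)
Line 5: ['electric'] (min_width=8, slack=3)
Line 6: ['golden'] (min_width=6, slack=5)
Line 7: ['black'] (min_width=5, slack=6)
Line 8: ['cherry', 'bear'] (min_width=11, slack=0)
Line 9: ['sound', 'large'] (min_width=11, slack=0)
Line 10: ['I', 'elephant'] (min_width=10, slack=1)
Line 11: ['a', 'for', 'it'] (min_width=8, slack=3)
Line 12: ['garden'] (min_width=6, slack=5)
Line 13: ['rainbow'] (min_width=7, slack=4)
Line 14: ['dinosaur'] (min_width=8, slack=3)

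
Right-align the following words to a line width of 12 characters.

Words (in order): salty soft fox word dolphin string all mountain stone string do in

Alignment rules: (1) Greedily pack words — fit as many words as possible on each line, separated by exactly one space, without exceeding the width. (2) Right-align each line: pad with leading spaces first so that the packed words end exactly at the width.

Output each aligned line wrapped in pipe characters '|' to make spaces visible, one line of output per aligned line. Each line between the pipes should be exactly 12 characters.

Answer: |  salty soft|
|    fox word|
|     dolphin|
|  string all|
|    mountain|
|stone string|
|       do in|

Derivation:
Line 1: ['salty', 'soft'] (min_width=10, slack=2)
Line 2: ['fox', 'word'] (min_width=8, slack=4)
Line 3: ['dolphin'] (min_width=7, slack=5)
Line 4: ['string', 'all'] (min_width=10, slack=2)
Line 5: ['mountain'] (min_width=8, slack=4)
Line 6: ['stone', 'string'] (min_width=12, slack=0)
Line 7: ['do', 'in'] (min_width=5, slack=7)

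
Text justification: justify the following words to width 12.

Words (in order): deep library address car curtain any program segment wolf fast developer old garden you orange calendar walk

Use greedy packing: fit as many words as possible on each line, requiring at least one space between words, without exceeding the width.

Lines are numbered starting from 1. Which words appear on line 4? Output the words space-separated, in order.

Line 1: ['deep', 'library'] (min_width=12, slack=0)
Line 2: ['address', 'car'] (min_width=11, slack=1)
Line 3: ['curtain', 'any'] (min_width=11, slack=1)
Line 4: ['program'] (min_width=7, slack=5)
Line 5: ['segment', 'wolf'] (min_width=12, slack=0)
Line 6: ['fast'] (min_width=4, slack=8)
Line 7: ['developer'] (min_width=9, slack=3)
Line 8: ['old', 'garden'] (min_width=10, slack=2)
Line 9: ['you', 'orange'] (min_width=10, slack=2)
Line 10: ['calendar'] (min_width=8, slack=4)
Line 11: ['walk'] (min_width=4, slack=8)

Answer: program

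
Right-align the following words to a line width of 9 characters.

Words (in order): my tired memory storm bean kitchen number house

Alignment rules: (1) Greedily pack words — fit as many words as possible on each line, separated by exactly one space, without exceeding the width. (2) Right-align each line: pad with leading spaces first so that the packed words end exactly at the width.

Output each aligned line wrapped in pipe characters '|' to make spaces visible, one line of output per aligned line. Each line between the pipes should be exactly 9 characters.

Line 1: ['my', 'tired'] (min_width=8, slack=1)
Line 2: ['memory'] (min_width=6, slack=3)
Line 3: ['storm'] (min_width=5, slack=4)
Line 4: ['bean'] (min_width=4, slack=5)
Line 5: ['kitchen'] (min_width=7, slack=2)
Line 6: ['number'] (min_width=6, slack=3)
Line 7: ['house'] (min_width=5, slack=4)

Answer: | my tired|
|   memory|
|    storm|
|     bean|
|  kitchen|
|   number|
|    house|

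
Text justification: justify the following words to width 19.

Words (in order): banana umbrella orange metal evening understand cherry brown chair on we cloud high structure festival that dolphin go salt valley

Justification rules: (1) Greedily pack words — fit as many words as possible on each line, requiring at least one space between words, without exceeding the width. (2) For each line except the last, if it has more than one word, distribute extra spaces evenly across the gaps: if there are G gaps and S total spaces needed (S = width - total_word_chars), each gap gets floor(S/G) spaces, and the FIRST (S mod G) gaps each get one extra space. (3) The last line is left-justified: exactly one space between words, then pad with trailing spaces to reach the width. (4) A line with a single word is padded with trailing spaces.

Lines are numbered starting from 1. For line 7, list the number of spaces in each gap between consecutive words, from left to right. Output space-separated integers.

Answer: 3 3

Derivation:
Line 1: ['banana', 'umbrella'] (min_width=15, slack=4)
Line 2: ['orange', 'metal'] (min_width=12, slack=7)
Line 3: ['evening', 'understand'] (min_width=18, slack=1)
Line 4: ['cherry', 'brown', 'chair'] (min_width=18, slack=1)
Line 5: ['on', 'we', 'cloud', 'high'] (min_width=16, slack=3)
Line 6: ['structure', 'festival'] (min_width=18, slack=1)
Line 7: ['that', 'dolphin', 'go'] (min_width=15, slack=4)
Line 8: ['salt', 'valley'] (min_width=11, slack=8)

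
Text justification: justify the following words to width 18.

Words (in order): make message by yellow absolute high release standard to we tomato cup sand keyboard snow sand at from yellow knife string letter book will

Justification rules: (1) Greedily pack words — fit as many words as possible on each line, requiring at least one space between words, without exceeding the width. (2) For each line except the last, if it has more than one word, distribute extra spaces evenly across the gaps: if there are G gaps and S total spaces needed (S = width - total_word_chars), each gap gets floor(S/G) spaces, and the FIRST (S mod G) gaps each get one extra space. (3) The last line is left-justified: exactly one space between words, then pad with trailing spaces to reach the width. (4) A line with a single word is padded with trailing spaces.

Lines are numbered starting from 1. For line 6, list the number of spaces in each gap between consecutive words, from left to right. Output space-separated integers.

Line 1: ['make', 'message', 'by'] (min_width=15, slack=3)
Line 2: ['yellow', 'absolute'] (min_width=15, slack=3)
Line 3: ['high', 'release'] (min_width=12, slack=6)
Line 4: ['standard', 'to', 'we'] (min_width=14, slack=4)
Line 5: ['tomato', 'cup', 'sand'] (min_width=15, slack=3)
Line 6: ['keyboard', 'snow', 'sand'] (min_width=18, slack=0)
Line 7: ['at', 'from', 'yellow'] (min_width=14, slack=4)
Line 8: ['knife', 'string'] (min_width=12, slack=6)
Line 9: ['letter', 'book', 'will'] (min_width=16, slack=2)

Answer: 1 1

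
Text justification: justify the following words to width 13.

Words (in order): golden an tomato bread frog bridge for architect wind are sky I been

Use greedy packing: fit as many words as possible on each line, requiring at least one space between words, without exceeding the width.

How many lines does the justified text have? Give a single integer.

Line 1: ['golden', 'an'] (min_width=9, slack=4)
Line 2: ['tomato', 'bread'] (min_width=12, slack=1)
Line 3: ['frog', 'bridge'] (min_width=11, slack=2)
Line 4: ['for', 'architect'] (min_width=13, slack=0)
Line 5: ['wind', 'are', 'sky'] (min_width=12, slack=1)
Line 6: ['I', 'been'] (min_width=6, slack=7)
Total lines: 6

Answer: 6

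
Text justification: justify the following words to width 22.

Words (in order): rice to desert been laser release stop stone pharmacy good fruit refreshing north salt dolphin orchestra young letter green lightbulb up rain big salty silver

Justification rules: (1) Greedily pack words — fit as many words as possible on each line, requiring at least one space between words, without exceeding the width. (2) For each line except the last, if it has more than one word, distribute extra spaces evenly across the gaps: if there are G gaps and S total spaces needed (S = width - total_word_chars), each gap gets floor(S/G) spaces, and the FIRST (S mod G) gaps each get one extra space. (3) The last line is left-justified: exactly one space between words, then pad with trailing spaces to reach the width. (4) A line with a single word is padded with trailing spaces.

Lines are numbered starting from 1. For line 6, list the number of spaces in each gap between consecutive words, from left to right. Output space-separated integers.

Answer: 3 3

Derivation:
Line 1: ['rice', 'to', 'desert', 'been'] (min_width=19, slack=3)
Line 2: ['laser', 'release', 'stop'] (min_width=18, slack=4)
Line 3: ['stone', 'pharmacy', 'good'] (min_width=19, slack=3)
Line 4: ['fruit', 'refreshing', 'north'] (min_width=22, slack=0)
Line 5: ['salt', 'dolphin', 'orchestra'] (min_width=22, slack=0)
Line 6: ['young', 'letter', 'green'] (min_width=18, slack=4)
Line 7: ['lightbulb', 'up', 'rain', 'big'] (min_width=21, slack=1)
Line 8: ['salty', 'silver'] (min_width=12, slack=10)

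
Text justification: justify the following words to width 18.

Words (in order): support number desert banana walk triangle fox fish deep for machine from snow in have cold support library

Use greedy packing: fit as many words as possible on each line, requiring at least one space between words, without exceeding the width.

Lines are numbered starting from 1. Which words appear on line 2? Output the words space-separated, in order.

Answer: desert banana walk

Derivation:
Line 1: ['support', 'number'] (min_width=14, slack=4)
Line 2: ['desert', 'banana', 'walk'] (min_width=18, slack=0)
Line 3: ['triangle', 'fox', 'fish'] (min_width=17, slack=1)
Line 4: ['deep', 'for', 'machine'] (min_width=16, slack=2)
Line 5: ['from', 'snow', 'in', 'have'] (min_width=17, slack=1)
Line 6: ['cold', 'support'] (min_width=12, slack=6)
Line 7: ['library'] (min_width=7, slack=11)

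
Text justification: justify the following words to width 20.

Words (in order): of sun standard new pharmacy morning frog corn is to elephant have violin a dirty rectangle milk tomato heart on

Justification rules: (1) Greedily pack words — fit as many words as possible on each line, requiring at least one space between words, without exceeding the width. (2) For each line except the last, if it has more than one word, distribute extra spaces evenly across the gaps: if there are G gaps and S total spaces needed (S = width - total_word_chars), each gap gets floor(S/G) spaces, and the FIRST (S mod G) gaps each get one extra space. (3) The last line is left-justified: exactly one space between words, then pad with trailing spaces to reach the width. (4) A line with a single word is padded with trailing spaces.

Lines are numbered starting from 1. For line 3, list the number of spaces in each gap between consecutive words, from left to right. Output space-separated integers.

Line 1: ['of', 'sun', 'standard', 'new'] (min_width=19, slack=1)
Line 2: ['pharmacy', 'morning'] (min_width=16, slack=4)
Line 3: ['frog', 'corn', 'is', 'to'] (min_width=15, slack=5)
Line 4: ['elephant', 'have', 'violin'] (min_width=20, slack=0)
Line 5: ['a', 'dirty', 'rectangle'] (min_width=17, slack=3)
Line 6: ['milk', 'tomato', 'heart', 'on'] (min_width=20, slack=0)

Answer: 3 3 2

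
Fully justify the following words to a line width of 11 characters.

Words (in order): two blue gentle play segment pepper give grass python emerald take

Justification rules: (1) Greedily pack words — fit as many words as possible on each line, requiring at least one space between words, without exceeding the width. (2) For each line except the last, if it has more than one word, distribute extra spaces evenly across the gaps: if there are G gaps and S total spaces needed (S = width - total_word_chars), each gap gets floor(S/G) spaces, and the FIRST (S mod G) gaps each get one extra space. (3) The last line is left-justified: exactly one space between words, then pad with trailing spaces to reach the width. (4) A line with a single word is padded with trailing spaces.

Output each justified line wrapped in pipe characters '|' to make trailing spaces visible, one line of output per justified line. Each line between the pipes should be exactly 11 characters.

Line 1: ['two', 'blue'] (min_width=8, slack=3)
Line 2: ['gentle', 'play'] (min_width=11, slack=0)
Line 3: ['segment'] (min_width=7, slack=4)
Line 4: ['pepper', 'give'] (min_width=11, slack=0)
Line 5: ['grass'] (min_width=5, slack=6)
Line 6: ['python'] (min_width=6, slack=5)
Line 7: ['emerald'] (min_width=7, slack=4)
Line 8: ['take'] (min_width=4, slack=7)

Answer: |two    blue|
|gentle play|
|segment    |
|pepper give|
|grass      |
|python     |
|emerald    |
|take       |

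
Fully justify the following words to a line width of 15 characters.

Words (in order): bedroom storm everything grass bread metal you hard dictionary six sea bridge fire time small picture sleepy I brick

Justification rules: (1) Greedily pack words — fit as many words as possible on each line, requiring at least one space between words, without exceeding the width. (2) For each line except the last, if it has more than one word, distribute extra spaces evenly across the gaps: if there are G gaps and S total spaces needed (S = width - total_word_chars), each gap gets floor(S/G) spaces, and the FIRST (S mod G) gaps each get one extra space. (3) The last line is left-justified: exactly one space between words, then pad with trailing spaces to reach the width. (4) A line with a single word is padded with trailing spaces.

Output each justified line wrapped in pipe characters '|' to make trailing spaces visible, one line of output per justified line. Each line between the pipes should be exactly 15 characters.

Answer: |bedroom   storm|
|everything     |
|grass     bread|
|metal  you hard|
|dictionary  six|
|sea bridge fire|
|time      small|
|picture  sleepy|
|I brick        |

Derivation:
Line 1: ['bedroom', 'storm'] (min_width=13, slack=2)
Line 2: ['everything'] (min_width=10, slack=5)
Line 3: ['grass', 'bread'] (min_width=11, slack=4)
Line 4: ['metal', 'you', 'hard'] (min_width=14, slack=1)
Line 5: ['dictionary', 'six'] (min_width=14, slack=1)
Line 6: ['sea', 'bridge', 'fire'] (min_width=15, slack=0)
Line 7: ['time', 'small'] (min_width=10, slack=5)
Line 8: ['picture', 'sleepy'] (min_width=14, slack=1)
Line 9: ['I', 'brick'] (min_width=7, slack=8)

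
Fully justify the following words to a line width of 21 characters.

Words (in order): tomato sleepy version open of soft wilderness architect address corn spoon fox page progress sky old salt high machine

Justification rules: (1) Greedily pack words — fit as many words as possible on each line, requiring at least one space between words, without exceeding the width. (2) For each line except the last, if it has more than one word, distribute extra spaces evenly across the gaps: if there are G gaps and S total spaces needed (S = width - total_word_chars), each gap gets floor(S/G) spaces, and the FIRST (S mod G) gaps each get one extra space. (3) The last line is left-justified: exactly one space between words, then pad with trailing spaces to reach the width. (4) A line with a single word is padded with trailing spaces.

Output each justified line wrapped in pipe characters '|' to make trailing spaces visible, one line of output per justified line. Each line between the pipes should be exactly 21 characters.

Answer: |tomato sleepy version|
|open      of     soft|
|wilderness  architect|
|address   corn  spoon|
|fox page progress sky|
|old salt high machine|

Derivation:
Line 1: ['tomato', 'sleepy', 'version'] (min_width=21, slack=0)
Line 2: ['open', 'of', 'soft'] (min_width=12, slack=9)
Line 3: ['wilderness', 'architect'] (min_width=20, slack=1)
Line 4: ['address', 'corn', 'spoon'] (min_width=18, slack=3)
Line 5: ['fox', 'page', 'progress', 'sky'] (min_width=21, slack=0)
Line 6: ['old', 'salt', 'high', 'machine'] (min_width=21, slack=0)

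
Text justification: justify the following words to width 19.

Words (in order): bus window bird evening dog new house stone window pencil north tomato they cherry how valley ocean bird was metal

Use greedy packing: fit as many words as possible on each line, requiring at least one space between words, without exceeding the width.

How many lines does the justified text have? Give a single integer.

Answer: 7

Derivation:
Line 1: ['bus', 'window', 'bird'] (min_width=15, slack=4)
Line 2: ['evening', 'dog', 'new'] (min_width=15, slack=4)
Line 3: ['house', 'stone', 'window'] (min_width=18, slack=1)
Line 4: ['pencil', 'north', 'tomato'] (min_width=19, slack=0)
Line 5: ['they', 'cherry', 'how'] (min_width=15, slack=4)
Line 6: ['valley', 'ocean', 'bird'] (min_width=17, slack=2)
Line 7: ['was', 'metal'] (min_width=9, slack=10)
Total lines: 7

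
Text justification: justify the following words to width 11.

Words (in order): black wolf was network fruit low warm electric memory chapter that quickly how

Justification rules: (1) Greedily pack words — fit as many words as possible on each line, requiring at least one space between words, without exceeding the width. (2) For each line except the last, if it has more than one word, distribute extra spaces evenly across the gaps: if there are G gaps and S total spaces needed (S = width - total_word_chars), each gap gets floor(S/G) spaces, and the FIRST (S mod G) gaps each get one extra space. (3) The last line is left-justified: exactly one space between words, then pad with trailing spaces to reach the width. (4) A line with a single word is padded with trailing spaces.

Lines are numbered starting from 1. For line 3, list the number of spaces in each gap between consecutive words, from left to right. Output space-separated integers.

Answer: 3

Derivation:
Line 1: ['black', 'wolf'] (min_width=10, slack=1)
Line 2: ['was', 'network'] (min_width=11, slack=0)
Line 3: ['fruit', 'low'] (min_width=9, slack=2)
Line 4: ['warm'] (min_width=4, slack=7)
Line 5: ['electric'] (min_width=8, slack=3)
Line 6: ['memory'] (min_width=6, slack=5)
Line 7: ['chapter'] (min_width=7, slack=4)
Line 8: ['that'] (min_width=4, slack=7)
Line 9: ['quickly', 'how'] (min_width=11, slack=0)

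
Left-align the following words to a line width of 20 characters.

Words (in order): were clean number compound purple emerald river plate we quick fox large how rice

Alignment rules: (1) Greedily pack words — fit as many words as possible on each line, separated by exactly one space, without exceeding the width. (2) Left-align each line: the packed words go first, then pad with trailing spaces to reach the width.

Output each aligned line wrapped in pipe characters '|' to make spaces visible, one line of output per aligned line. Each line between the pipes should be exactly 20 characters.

Line 1: ['were', 'clean', 'number'] (min_width=17, slack=3)
Line 2: ['compound', 'purple'] (min_width=15, slack=5)
Line 3: ['emerald', 'river', 'plate'] (min_width=19, slack=1)
Line 4: ['we', 'quick', 'fox', 'large'] (min_width=18, slack=2)
Line 5: ['how', 'rice'] (min_width=8, slack=12)

Answer: |were clean number   |
|compound purple     |
|emerald river plate |
|we quick fox large  |
|how rice            |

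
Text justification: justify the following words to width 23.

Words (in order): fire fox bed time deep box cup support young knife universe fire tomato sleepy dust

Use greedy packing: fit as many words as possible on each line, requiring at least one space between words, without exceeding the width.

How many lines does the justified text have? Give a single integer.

Answer: 4

Derivation:
Line 1: ['fire', 'fox', 'bed', 'time', 'deep'] (min_width=22, slack=1)
Line 2: ['box', 'cup', 'support', 'young'] (min_width=21, slack=2)
Line 3: ['knife', 'universe', 'fire'] (min_width=19, slack=4)
Line 4: ['tomato', 'sleepy', 'dust'] (min_width=18, slack=5)
Total lines: 4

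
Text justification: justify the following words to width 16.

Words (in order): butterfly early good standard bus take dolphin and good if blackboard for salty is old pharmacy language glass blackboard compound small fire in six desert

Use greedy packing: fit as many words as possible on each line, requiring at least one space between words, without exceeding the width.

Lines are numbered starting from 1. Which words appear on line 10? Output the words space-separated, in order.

Answer: compound small

Derivation:
Line 1: ['butterfly', 'early'] (min_width=15, slack=1)
Line 2: ['good', 'standard'] (min_width=13, slack=3)
Line 3: ['bus', 'take', 'dolphin'] (min_width=16, slack=0)
Line 4: ['and', 'good', 'if'] (min_width=11, slack=5)
Line 5: ['blackboard', 'for'] (min_width=14, slack=2)
Line 6: ['salty', 'is', 'old'] (min_width=12, slack=4)
Line 7: ['pharmacy'] (min_width=8, slack=8)
Line 8: ['language', 'glass'] (min_width=14, slack=2)
Line 9: ['blackboard'] (min_width=10, slack=6)
Line 10: ['compound', 'small'] (min_width=14, slack=2)
Line 11: ['fire', 'in', 'six'] (min_width=11, slack=5)
Line 12: ['desert'] (min_width=6, slack=10)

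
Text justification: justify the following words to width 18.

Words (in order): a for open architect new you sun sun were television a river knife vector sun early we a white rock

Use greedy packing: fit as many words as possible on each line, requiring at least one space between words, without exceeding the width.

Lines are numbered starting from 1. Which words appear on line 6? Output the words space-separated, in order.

Answer: early we a white

Derivation:
Line 1: ['a', 'for', 'open'] (min_width=10, slack=8)
Line 2: ['architect', 'new', 'you'] (min_width=17, slack=1)
Line 3: ['sun', 'sun', 'were'] (min_width=12, slack=6)
Line 4: ['television', 'a', 'river'] (min_width=18, slack=0)
Line 5: ['knife', 'vector', 'sun'] (min_width=16, slack=2)
Line 6: ['early', 'we', 'a', 'white'] (min_width=16, slack=2)
Line 7: ['rock'] (min_width=4, slack=14)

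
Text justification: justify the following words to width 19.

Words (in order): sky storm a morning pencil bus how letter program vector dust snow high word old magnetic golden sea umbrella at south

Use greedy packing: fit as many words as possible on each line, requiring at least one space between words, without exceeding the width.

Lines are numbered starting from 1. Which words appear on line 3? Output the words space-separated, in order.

Answer: letter program

Derivation:
Line 1: ['sky', 'storm', 'a', 'morning'] (min_width=19, slack=0)
Line 2: ['pencil', 'bus', 'how'] (min_width=14, slack=5)
Line 3: ['letter', 'program'] (min_width=14, slack=5)
Line 4: ['vector', 'dust', 'snow'] (min_width=16, slack=3)
Line 5: ['high', 'word', 'old'] (min_width=13, slack=6)
Line 6: ['magnetic', 'golden', 'sea'] (min_width=19, slack=0)
Line 7: ['umbrella', 'at', 'south'] (min_width=17, slack=2)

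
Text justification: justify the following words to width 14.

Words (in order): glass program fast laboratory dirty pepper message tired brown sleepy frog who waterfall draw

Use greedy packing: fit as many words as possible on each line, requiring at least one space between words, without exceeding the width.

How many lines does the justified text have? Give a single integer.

Answer: 8

Derivation:
Line 1: ['glass', 'program'] (min_width=13, slack=1)
Line 2: ['fast'] (min_width=4, slack=10)
Line 3: ['laboratory'] (min_width=10, slack=4)
Line 4: ['dirty', 'pepper'] (min_width=12, slack=2)
Line 5: ['message', 'tired'] (min_width=13, slack=1)
Line 6: ['brown', 'sleepy'] (min_width=12, slack=2)
Line 7: ['frog', 'who'] (min_width=8, slack=6)
Line 8: ['waterfall', 'draw'] (min_width=14, slack=0)
Total lines: 8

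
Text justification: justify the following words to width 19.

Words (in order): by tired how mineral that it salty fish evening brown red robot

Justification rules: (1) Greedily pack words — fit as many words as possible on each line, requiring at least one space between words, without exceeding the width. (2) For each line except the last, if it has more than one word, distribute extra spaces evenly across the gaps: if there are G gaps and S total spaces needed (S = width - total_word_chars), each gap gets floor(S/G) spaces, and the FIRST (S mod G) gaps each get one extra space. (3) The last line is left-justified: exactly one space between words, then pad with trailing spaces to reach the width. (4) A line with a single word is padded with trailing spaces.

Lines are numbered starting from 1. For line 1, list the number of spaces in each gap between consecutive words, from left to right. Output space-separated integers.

Line 1: ['by', 'tired', 'how'] (min_width=12, slack=7)
Line 2: ['mineral', 'that', 'it'] (min_width=15, slack=4)
Line 3: ['salty', 'fish', 'evening'] (min_width=18, slack=1)
Line 4: ['brown', 'red', 'robot'] (min_width=15, slack=4)

Answer: 5 4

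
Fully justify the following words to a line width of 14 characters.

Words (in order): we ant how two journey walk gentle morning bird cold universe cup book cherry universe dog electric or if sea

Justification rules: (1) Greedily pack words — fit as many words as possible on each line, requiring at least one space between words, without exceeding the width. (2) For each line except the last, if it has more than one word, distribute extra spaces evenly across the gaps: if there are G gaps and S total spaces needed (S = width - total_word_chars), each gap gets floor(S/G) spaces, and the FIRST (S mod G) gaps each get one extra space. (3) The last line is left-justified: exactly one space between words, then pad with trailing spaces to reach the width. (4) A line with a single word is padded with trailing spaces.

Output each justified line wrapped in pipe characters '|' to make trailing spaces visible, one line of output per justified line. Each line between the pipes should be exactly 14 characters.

Line 1: ['we', 'ant', 'how', 'two'] (min_width=14, slack=0)
Line 2: ['journey', 'walk'] (min_width=12, slack=2)
Line 3: ['gentle', 'morning'] (min_width=14, slack=0)
Line 4: ['bird', 'cold'] (min_width=9, slack=5)
Line 5: ['universe', 'cup'] (min_width=12, slack=2)
Line 6: ['book', 'cherry'] (min_width=11, slack=3)
Line 7: ['universe', 'dog'] (min_width=12, slack=2)
Line 8: ['electric', 'or', 'if'] (min_width=14, slack=0)
Line 9: ['sea'] (min_width=3, slack=11)

Answer: |we ant how two|
|journey   walk|
|gentle morning|
|bird      cold|
|universe   cup|
|book    cherry|
|universe   dog|
|electric or if|
|sea           |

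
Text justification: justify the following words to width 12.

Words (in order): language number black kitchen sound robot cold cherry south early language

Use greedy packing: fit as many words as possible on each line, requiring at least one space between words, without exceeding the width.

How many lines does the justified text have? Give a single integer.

Answer: 7

Derivation:
Line 1: ['language'] (min_width=8, slack=4)
Line 2: ['number', 'black'] (min_width=12, slack=0)
Line 3: ['kitchen'] (min_width=7, slack=5)
Line 4: ['sound', 'robot'] (min_width=11, slack=1)
Line 5: ['cold', 'cherry'] (min_width=11, slack=1)
Line 6: ['south', 'early'] (min_width=11, slack=1)
Line 7: ['language'] (min_width=8, slack=4)
Total lines: 7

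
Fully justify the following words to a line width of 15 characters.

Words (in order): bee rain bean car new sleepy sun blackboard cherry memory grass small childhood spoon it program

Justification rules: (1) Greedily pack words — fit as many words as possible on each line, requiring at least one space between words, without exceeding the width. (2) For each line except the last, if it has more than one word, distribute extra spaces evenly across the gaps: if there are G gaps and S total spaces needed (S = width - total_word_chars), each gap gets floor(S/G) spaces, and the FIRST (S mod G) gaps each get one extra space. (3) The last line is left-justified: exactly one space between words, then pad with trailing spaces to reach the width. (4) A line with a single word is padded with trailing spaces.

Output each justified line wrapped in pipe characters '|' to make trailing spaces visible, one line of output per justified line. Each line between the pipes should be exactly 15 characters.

Answer: |bee  rain  bean|
|car  new sleepy|
|sun  blackboard|
|cherry   memory|
|grass     small|
|childhood spoon|
|it program     |

Derivation:
Line 1: ['bee', 'rain', 'bean'] (min_width=13, slack=2)
Line 2: ['car', 'new', 'sleepy'] (min_width=14, slack=1)
Line 3: ['sun', 'blackboard'] (min_width=14, slack=1)
Line 4: ['cherry', 'memory'] (min_width=13, slack=2)
Line 5: ['grass', 'small'] (min_width=11, slack=4)
Line 6: ['childhood', 'spoon'] (min_width=15, slack=0)
Line 7: ['it', 'program'] (min_width=10, slack=5)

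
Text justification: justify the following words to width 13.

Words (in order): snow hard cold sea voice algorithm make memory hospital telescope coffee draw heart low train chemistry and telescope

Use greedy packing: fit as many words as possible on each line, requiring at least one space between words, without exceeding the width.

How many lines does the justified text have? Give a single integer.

Line 1: ['snow', 'hard'] (min_width=9, slack=4)
Line 2: ['cold', 'sea'] (min_width=8, slack=5)
Line 3: ['voice'] (min_width=5, slack=8)
Line 4: ['algorithm'] (min_width=9, slack=4)
Line 5: ['make', 'memory'] (min_width=11, slack=2)
Line 6: ['hospital'] (min_width=8, slack=5)
Line 7: ['telescope'] (min_width=9, slack=4)
Line 8: ['coffee', 'draw'] (min_width=11, slack=2)
Line 9: ['heart', 'low'] (min_width=9, slack=4)
Line 10: ['train'] (min_width=5, slack=8)
Line 11: ['chemistry', 'and'] (min_width=13, slack=0)
Line 12: ['telescope'] (min_width=9, slack=4)
Total lines: 12

Answer: 12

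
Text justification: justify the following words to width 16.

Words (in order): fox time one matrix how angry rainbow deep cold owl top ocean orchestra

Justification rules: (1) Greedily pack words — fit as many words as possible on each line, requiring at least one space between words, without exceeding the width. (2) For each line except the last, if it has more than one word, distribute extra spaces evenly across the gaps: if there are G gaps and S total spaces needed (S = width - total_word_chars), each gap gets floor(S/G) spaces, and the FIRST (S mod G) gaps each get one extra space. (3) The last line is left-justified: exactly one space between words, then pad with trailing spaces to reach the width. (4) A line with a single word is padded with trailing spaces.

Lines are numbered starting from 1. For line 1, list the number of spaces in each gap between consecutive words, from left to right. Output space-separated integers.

Answer: 3 3

Derivation:
Line 1: ['fox', 'time', 'one'] (min_width=12, slack=4)
Line 2: ['matrix', 'how', 'angry'] (min_width=16, slack=0)
Line 3: ['rainbow', 'deep'] (min_width=12, slack=4)
Line 4: ['cold', 'owl', 'top'] (min_width=12, slack=4)
Line 5: ['ocean', 'orchestra'] (min_width=15, slack=1)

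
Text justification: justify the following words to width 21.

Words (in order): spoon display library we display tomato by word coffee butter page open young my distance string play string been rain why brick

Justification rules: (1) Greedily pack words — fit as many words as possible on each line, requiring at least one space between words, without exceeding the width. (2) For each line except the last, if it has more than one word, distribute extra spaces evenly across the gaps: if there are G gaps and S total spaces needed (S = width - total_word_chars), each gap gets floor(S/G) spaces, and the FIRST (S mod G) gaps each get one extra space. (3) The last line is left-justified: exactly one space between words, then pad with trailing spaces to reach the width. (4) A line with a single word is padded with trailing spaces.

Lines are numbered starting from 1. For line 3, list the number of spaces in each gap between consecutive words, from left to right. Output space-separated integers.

Line 1: ['spoon', 'display', 'library'] (min_width=21, slack=0)
Line 2: ['we', 'display', 'tomato', 'by'] (min_width=20, slack=1)
Line 3: ['word', 'coffee', 'butter'] (min_width=18, slack=3)
Line 4: ['page', 'open', 'young', 'my'] (min_width=18, slack=3)
Line 5: ['distance', 'string', 'play'] (min_width=20, slack=1)
Line 6: ['string', 'been', 'rain', 'why'] (min_width=20, slack=1)
Line 7: ['brick'] (min_width=5, slack=16)

Answer: 3 2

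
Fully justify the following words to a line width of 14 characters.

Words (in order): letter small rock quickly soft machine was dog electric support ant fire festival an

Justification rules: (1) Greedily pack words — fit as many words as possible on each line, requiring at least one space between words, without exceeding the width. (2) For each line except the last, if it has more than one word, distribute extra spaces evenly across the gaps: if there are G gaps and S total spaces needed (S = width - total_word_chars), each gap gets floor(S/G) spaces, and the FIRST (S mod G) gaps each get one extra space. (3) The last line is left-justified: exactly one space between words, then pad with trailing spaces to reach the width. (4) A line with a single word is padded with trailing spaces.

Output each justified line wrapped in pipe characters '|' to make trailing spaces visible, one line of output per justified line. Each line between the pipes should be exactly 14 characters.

Answer: |letter   small|
|rock   quickly|
|soft   machine|
|was        dog|
|electric      |
|support    ant|
|fire  festival|
|an            |

Derivation:
Line 1: ['letter', 'small'] (min_width=12, slack=2)
Line 2: ['rock', 'quickly'] (min_width=12, slack=2)
Line 3: ['soft', 'machine'] (min_width=12, slack=2)
Line 4: ['was', 'dog'] (min_width=7, slack=7)
Line 5: ['electric'] (min_width=8, slack=6)
Line 6: ['support', 'ant'] (min_width=11, slack=3)
Line 7: ['fire', 'festival'] (min_width=13, slack=1)
Line 8: ['an'] (min_width=2, slack=12)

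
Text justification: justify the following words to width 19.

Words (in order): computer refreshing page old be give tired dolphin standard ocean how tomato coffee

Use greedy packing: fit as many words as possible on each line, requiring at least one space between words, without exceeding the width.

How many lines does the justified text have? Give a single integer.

Answer: 5

Derivation:
Line 1: ['computer', 'refreshing'] (min_width=19, slack=0)
Line 2: ['page', 'old', 'be', 'give'] (min_width=16, slack=3)
Line 3: ['tired', 'dolphin'] (min_width=13, slack=6)
Line 4: ['standard', 'ocean', 'how'] (min_width=18, slack=1)
Line 5: ['tomato', 'coffee'] (min_width=13, slack=6)
Total lines: 5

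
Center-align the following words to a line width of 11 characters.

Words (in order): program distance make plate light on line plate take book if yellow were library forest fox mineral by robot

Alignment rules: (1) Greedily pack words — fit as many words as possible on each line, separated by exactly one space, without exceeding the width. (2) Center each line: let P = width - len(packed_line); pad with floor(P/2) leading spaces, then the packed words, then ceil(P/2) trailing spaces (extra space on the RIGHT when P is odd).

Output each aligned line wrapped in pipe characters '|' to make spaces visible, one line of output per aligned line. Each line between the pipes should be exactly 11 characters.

Line 1: ['program'] (min_width=7, slack=4)
Line 2: ['distance'] (min_width=8, slack=3)
Line 3: ['make', 'plate'] (min_width=10, slack=1)
Line 4: ['light', 'on'] (min_width=8, slack=3)
Line 5: ['line', 'plate'] (min_width=10, slack=1)
Line 6: ['take', 'book'] (min_width=9, slack=2)
Line 7: ['if', 'yellow'] (min_width=9, slack=2)
Line 8: ['were'] (min_width=4, slack=7)
Line 9: ['library'] (min_width=7, slack=4)
Line 10: ['forest', 'fox'] (min_width=10, slack=1)
Line 11: ['mineral', 'by'] (min_width=10, slack=1)
Line 12: ['robot'] (min_width=5, slack=6)

Answer: |  program  |
| distance  |
|make plate |
| light on  |
|line plate |
| take book |
| if yellow |
|   were    |
|  library  |
|forest fox |
|mineral by |
|   robot   |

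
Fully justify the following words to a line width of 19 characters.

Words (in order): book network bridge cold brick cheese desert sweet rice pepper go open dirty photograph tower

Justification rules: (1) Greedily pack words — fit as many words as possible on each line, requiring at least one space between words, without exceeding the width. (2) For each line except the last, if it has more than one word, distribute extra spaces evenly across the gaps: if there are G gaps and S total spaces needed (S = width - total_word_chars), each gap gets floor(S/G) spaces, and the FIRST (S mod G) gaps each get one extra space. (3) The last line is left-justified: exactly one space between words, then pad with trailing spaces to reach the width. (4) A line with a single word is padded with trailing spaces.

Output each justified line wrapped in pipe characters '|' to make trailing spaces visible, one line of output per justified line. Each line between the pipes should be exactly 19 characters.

Line 1: ['book', 'network', 'bridge'] (min_width=19, slack=0)
Line 2: ['cold', 'brick', 'cheese'] (min_width=17, slack=2)
Line 3: ['desert', 'sweet', 'rice'] (min_width=17, slack=2)
Line 4: ['pepper', 'go', 'open'] (min_width=14, slack=5)
Line 5: ['dirty', 'photograph'] (min_width=16, slack=3)
Line 6: ['tower'] (min_width=5, slack=14)

Answer: |book network bridge|
|cold  brick  cheese|
|desert  sweet  rice|
|pepper    go   open|
|dirty    photograph|
|tower              |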